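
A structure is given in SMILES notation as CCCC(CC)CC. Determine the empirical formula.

Atom tally by fragment:
  CH3 → C:1 H:3
  CH2 → C:1 H:2
  CH2 → C:1 H:2
  CH(C2H5) → C:3 H:6
  CH2 → C:1 H:2
  CH3 → C:1 H:3
Element totals:
  C: 8
  H: 18
Molecular formula: C8H18.
gcd of subscripts = 2; dividing each by 2:
  C: 8/2 = 4
  H: 18/2 = 9

C4H9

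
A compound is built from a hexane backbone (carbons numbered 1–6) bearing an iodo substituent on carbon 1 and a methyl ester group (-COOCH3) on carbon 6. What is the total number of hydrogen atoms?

15

Atom tally by fragment:
  ICH2 → C:1 H:2 I:1
  CH2 → C:1 H:2
  CH2 → C:1 H:2
  CH2 → C:1 H:2
  CH2 → C:1 H:2
  CH2COOCH3 → C:3 H:5 O:2
Element totals:
  C: 8
  H: 15
  I: 1
  O: 2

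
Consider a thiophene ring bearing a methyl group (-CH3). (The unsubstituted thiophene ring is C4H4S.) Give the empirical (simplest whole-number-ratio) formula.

Atom tally by fragment:
  thiophene ring core → C:4 H:4 S:1
  (− 1 ring H displaced by substituents)
  + CH3 → C:1 H:3
Element totals:
  C: 5
  H: 6
  S: 1
Molecular formula: C5H6S.
gcd of subscripts (5, 6, 1) = 1, so the empirical formula equals the molecular formula.

C5H6S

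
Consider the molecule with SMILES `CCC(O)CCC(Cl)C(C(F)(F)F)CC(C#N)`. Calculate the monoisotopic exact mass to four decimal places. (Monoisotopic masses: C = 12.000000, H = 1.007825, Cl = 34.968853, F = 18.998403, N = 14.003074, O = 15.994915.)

Atom tally by fragment:
  CH3 → C:1 H:3
  CH2 → C:1 H:2
  CH(OH) → C:1 H:2 O:1
  CH2 → C:1 H:2
  CH2 → C:1 H:2
  CH(Cl) → C:1 H:1 Cl:1
  CH(CF3) → C:2 H:1 F:3
  CH2 → C:1 H:2
  CH2CN → C:2 H:2 N:1
Element totals:
  C: 11
  H: 17
  Cl: 1
  F: 3
  N: 1
  O: 1
Molecular formula: C11H17ClF3NO.
  M = 11(12.0) + 17(1.007825) + 34.968853 + 3(18.998403) + 14.003074 + 15.994915
    = 132.000000 + 17.133025 + 34.968853 + 56.995209 + 14.003074 + 15.994915 = 271.095076

271.0951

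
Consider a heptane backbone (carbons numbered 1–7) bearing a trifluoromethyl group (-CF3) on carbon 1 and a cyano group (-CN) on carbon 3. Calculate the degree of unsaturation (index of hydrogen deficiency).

Atom tally by fragment:
  F3CCH2 → C:2 H:2 F:3
  CH2 → C:1 H:2
  CH(CN) → C:2 H:1 N:1
  CH2 → C:1 H:2
  CH2 → C:1 H:2
  CH2 → C:1 H:2
  CH3 → C:1 H:3
Element totals:
  C: 9
  H: 14
  F: 3
  N: 1
Molecular formula: C9H14F3N.
DoU = (2C + 2 + N − H − X) / 2 = (2·9 + 2 + 1 − 14 − 3) / 2 = 2.

2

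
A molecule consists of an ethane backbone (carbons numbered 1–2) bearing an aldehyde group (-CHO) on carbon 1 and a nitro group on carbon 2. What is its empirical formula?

Atom tally by fragment:
  OHCCH2 → C:2 H:3 O:1
  CH2NO2 → C:1 H:2 N:1 O:2
Element totals:
  C: 3
  H: 5
  N: 1
  O: 3
Molecular formula: C3H5NO3.
gcd of subscripts (3, 5, 1, 3) = 1, so the empirical formula equals the molecular formula.

C3H5NO3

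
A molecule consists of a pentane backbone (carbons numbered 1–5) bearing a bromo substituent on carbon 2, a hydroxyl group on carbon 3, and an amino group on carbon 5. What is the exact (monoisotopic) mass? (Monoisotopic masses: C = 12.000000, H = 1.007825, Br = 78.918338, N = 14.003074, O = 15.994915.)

181.0102

Atom tally by fragment:
  CH3 → C:1 H:3
  CH(Br) → C:1 H:1 Br:1
  CH(OH) → C:1 H:2 O:1
  CH2 → C:1 H:2
  CH2NH2 → C:1 H:4 N:1
Element totals:
  C: 5
  H: 12
  Br: 1
  N: 1
  O: 1
Molecular formula: C5H12BrNO.
  M = 5(12.0) + 12(1.007825) + 78.918338 + 14.003074 + 15.994915
    = 60.000000 + 12.093900 + 78.918338 + 14.003074 + 15.994915 = 181.010227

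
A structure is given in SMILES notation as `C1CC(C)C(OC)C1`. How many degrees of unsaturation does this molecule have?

1

Atom tally by fragment:
  cyclopentane ring core → C:5 H:10
  (− 2 ring H displaced by substituents)
  + CH3 → C:1 H:3
  + OCH3 → C:1 H:3 O:1
Element totals:
  C: 7
  H: 14
  O: 1
Molecular formula: C7H14O.
DoU = (2C + 2 + N − H − X) / 2 = (2·7 + 2 + 0 − 14 − 0) / 2 = 1.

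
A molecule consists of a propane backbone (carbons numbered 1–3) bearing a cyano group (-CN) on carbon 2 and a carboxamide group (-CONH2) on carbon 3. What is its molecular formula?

C5H8N2O

Atom tally by fragment:
  CH3 → C:1 H:3
  CH(CN) → C:2 H:1 N:1
  CH2CONH2 → C:2 H:4 O:1 N:1
Element totals:
  C: 5
  H: 8
  N: 2
  O: 1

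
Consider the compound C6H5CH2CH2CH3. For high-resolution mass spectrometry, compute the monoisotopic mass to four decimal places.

120.0939

Atom tally by fragment:
  C6H5CH2 → C:7 H:7
  CH2 → C:1 H:2
  CH3 → C:1 H:3
Element totals:
  C: 9
  H: 12
Molecular formula: C9H12.
  M = 9(12.0) + 12(1.007825)
    = 108.000000 + 12.093900 = 120.093900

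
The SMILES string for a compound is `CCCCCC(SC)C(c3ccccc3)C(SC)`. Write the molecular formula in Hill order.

C16H26S2

Atom tally by fragment:
  CH3 → C:1 H:3
  CH2 → C:1 H:2
  CH2 → C:1 H:2
  CH2 → C:1 H:2
  CH2 → C:1 H:2
  CH(SCH3) → C:2 H:4 S:1
  CH(C6H5) → C:7 H:6
  CH2SCH3 → C:2 H:5 S:1
Element totals:
  C: 16
  H: 26
  S: 2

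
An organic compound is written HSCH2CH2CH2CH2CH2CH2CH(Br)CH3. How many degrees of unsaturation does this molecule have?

0

Atom tally by fragment:
  HSCH2 → C:1 H:3 S:1
  CH2 → C:1 H:2
  CH2 → C:1 H:2
  CH2 → C:1 H:2
  CH2 → C:1 H:2
  CH2 → C:1 H:2
  CH(Br) → C:1 H:1 Br:1
  CH3 → C:1 H:3
Element totals:
  C: 8
  H: 17
  Br: 1
  S: 1
Molecular formula: C8H17BrS.
DoU = (2C + 2 + N − H − X) / 2 = (2·8 + 2 + 0 − 17 − 1) / 2 = 0.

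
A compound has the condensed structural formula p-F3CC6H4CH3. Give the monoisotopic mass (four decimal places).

160.0500

Atom tally by fragment:
  benzene ring core → C:6 H:6
  (− 2 ring H displaced by substituents)
  + CF3 → C:1 F:3
  + CH3 → C:1 H:3
Element totals:
  C: 8
  H: 7
  F: 3
Molecular formula: C8H7F3.
  M = 8(12.0) + 7(1.007825) + 3(18.998403)
    = 96.000000 + 7.054775 + 56.995209 = 160.049984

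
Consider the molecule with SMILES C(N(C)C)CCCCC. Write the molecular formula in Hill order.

C8H19N

Atom tally by fragment:
  (CH3)2NCH2 → C:3 H:8 N:1
  CH2 → C:1 H:2
  CH2 → C:1 H:2
  CH2 → C:1 H:2
  CH2 → C:1 H:2
  CH3 → C:1 H:3
Element totals:
  C: 8
  H: 19
  N: 1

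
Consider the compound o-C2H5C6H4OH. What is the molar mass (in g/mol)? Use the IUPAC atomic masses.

122.17 g/mol

Atom tally by fragment:
  benzene ring core → C:6 H:6
  (− 2 ring H displaced by substituents)
  + C2H5 → C:2 H:5
  + OH → O:1 H:1
Element totals:
  C: 8
  H: 10
  O: 1
Molecular formula: C8H10O.
  M = 8(12.011) + 10(1.008) + 15.999
    = 96.088 + 10.080 + 15.999 = 122.167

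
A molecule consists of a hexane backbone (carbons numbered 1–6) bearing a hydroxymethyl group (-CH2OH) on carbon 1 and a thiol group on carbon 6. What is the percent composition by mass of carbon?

56.71%

Atom tally by fragment:
  HOCH2CH2 → C:2 H:5 O:1
  CH2 → C:1 H:2
  CH2 → C:1 H:2
  CH2 → C:1 H:2
  CH2 → C:1 H:2
  CH2SH → C:1 H:3 S:1
Element totals:
  C: 7
  H: 16
  O: 1
  S: 1
Molecular formula: C7H16OS.
Molar mass = 148.264 g/mol.
Mass from C: 7 × 12.011 = 84.077 g/mol.
%C = 84.077 / 148.264 × 100 = 56.71%.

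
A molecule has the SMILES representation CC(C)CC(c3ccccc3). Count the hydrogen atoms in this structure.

16

Atom tally by fragment:
  CH3 → C:1 H:3
  CH(CH3) → C:2 H:4
  CH2 → C:1 H:2
  CH2C6H5 → C:7 H:7
Element totals:
  C: 11
  H: 16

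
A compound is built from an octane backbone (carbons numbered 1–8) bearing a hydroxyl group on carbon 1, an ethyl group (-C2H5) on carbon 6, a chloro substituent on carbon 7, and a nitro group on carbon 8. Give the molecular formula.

C10H20ClNO3

Atom tally by fragment:
  HOCH2 → C:1 H:3 O:1
  CH2 → C:1 H:2
  CH2 → C:1 H:2
  CH2 → C:1 H:2
  CH2 → C:1 H:2
  CH(C2H5) → C:3 H:6
  CH(Cl) → C:1 H:1 Cl:1
  CH2NO2 → C:1 H:2 N:1 O:2
Element totals:
  C: 10
  H: 20
  Cl: 1
  N: 1
  O: 3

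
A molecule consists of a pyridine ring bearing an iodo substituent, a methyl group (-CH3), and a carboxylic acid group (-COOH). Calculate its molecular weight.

Atom tally by fragment:
  pyridine ring core → C:5 H:5 N:1
  (− 3 ring H displaced by substituents)
  + I → I:1
  + CH3 → C:1 H:3
  + COOH → C:1 H:1 O:2
Element totals:
  C: 7
  H: 6
  I: 1
  N: 1
  O: 2
Molecular formula: C7H6INO2.
  M = 7(12.011) + 6(1.008) + 126.904 + 14.007 + 2(15.999)
    = 84.077 + 6.048 + 126.904 + 14.007 + 31.998 = 263.034

263.03 g/mol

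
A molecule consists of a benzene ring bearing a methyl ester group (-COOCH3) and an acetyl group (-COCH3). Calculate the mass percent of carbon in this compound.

Atom tally by fragment:
  benzene ring core → C:6 H:6
  (− 2 ring H displaced by substituents)
  + COOCH3 → C:2 H:3 O:2
  + COCH3 → C:2 H:3 O:1
Element totals:
  C: 10
  H: 10
  O: 3
Molecular formula: C10H10O3.
Molar mass = 178.187 g/mol.
Mass from C: 10 × 12.011 = 120.110 g/mol.
%C = 120.110 / 178.187 × 100 = 67.41%.

67.41%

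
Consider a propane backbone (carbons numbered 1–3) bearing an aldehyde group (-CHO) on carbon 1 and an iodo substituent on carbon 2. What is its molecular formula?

Atom tally by fragment:
  OHCCH2 → C:2 H:3 O:1
  CH(I) → C:1 H:1 I:1
  CH3 → C:1 H:3
Element totals:
  C: 4
  H: 7
  I: 1
  O: 1

C4H7IO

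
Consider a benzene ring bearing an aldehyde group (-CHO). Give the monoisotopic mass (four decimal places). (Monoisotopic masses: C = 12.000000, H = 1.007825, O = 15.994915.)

Atom tally by fragment:
  benzene ring core → C:6 H:6
  (− 1 ring H displaced by substituents)
  + CHO → C:1 H:1 O:1
Element totals:
  C: 7
  H: 6
  O: 1
Molecular formula: C7H6O.
  M = 7(12.0) + 6(1.007825) + 15.994915
    = 84.000000 + 6.046950 + 15.994915 = 106.041865

106.0419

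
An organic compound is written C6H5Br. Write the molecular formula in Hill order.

C6H5Br

Element totals:
  C: 6
  H: 5
  Br: 1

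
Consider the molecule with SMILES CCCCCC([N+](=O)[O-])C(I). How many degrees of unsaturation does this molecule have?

1

Atom tally by fragment:
  CH3 → C:1 H:3
  CH2 → C:1 H:2
  CH2 → C:1 H:2
  CH2 → C:1 H:2
  CH2 → C:1 H:2
  CH(NO2) → C:1 H:1 N:1 O:2
  CH2I → C:1 H:2 I:1
Element totals:
  C: 7
  H: 14
  I: 1
  N: 1
  O: 2
Molecular formula: C7H14INO2.
DoU = (2C + 2 + N − H − X) / 2 = (2·7 + 2 + 1 − 14 − 1) / 2 = 1.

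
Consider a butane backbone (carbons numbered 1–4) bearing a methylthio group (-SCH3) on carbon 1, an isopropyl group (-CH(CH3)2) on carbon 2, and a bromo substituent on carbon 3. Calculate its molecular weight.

225.19 g/mol

Atom tally by fragment:
  CH3SCH2 → C:2 H:5 S:1
  CH(CH(CH3)2) → C:4 H:8
  CH(Br) → C:1 H:1 Br:1
  CH3 → C:1 H:3
Element totals:
  C: 8
  H: 17
  Br: 1
  S: 1
Molecular formula: C8H17BrS.
  M = 8(12.011) + 17(1.008) + 79.904 + 32.06
    = 96.088 + 17.136 + 79.904 + 32.060 = 225.188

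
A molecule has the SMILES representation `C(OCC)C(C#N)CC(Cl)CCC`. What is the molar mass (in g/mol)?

203.71 g/mol

Atom tally by fragment:
  C2H5OCH2 → C:3 H:7 O:1
  CH(CN) → C:2 H:1 N:1
  CH2 → C:1 H:2
  CH(Cl) → C:1 H:1 Cl:1
  CH2 → C:1 H:2
  CH2 → C:1 H:2
  CH3 → C:1 H:3
Element totals:
  C: 10
  H: 18
  Cl: 1
  N: 1
  O: 1
Molecular formula: C10H18ClNO.
  M = 10(12.011) + 18(1.008) + 35.45 + 14.007 + 15.999
    = 120.110 + 18.144 + 35.450 + 14.007 + 15.999 = 203.710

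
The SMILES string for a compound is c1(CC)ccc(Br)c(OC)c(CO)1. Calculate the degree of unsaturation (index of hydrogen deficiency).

4

Atom tally by fragment:
  benzene ring core → C:6 H:6
  (− 4 ring H displaced by substituents)
  + C2H5 → C:2 H:5
  + Br → Br:1
  + OCH3 → C:1 H:3 O:1
  + CH2OH → C:1 H:3 O:1
Element totals:
  C: 10
  H: 13
  Br: 1
  O: 2
Molecular formula: C10H13BrO2.
DoU = (2C + 2 + N − H − X) / 2 = (2·10 + 2 + 0 − 13 − 1) / 2 = 4.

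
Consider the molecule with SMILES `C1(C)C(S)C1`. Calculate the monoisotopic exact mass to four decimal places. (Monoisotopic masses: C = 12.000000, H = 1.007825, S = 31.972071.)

Atom tally by fragment:
  cyclopropane ring core → C:3 H:6
  (− 2 ring H displaced by substituents)
  + CH3 → C:1 H:3
  + SH → S:1 H:1
Element totals:
  C: 4
  H: 8
  S: 1
Molecular formula: C4H8S.
  M = 4(12.0) + 8(1.007825) + 31.972071
    = 48.000000 + 8.062600 + 31.972071 = 88.034671

88.0347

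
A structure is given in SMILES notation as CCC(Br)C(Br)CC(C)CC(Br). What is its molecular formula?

C9H17Br3

Atom tally by fragment:
  CH3 → C:1 H:3
  CH2 → C:1 H:2
  CH(Br) → C:1 H:1 Br:1
  CH(Br) → C:1 H:1 Br:1
  CH2 → C:1 H:2
  CH(CH3) → C:2 H:4
  CH2 → C:1 H:2
  CH2Br → C:1 H:2 Br:1
Element totals:
  C: 9
  H: 17
  Br: 3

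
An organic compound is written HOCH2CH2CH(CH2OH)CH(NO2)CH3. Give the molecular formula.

C6H13NO4

Element totals:
  C: 6
  H: 13
  N: 1
  O: 4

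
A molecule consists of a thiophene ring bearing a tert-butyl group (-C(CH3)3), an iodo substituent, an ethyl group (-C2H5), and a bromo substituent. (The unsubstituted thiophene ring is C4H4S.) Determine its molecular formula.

Atom tally by fragment:
  thiophene ring core → C:4 H:4 S:1
  (− 4 ring H displaced by substituents)
  + C(CH3)3 → C:4 H:9
  + I → I:1
  + C2H5 → C:2 H:5
  + Br → Br:1
Element totals:
  C: 10
  H: 14
  Br: 1
  I: 1
  S: 1

C10H14BrIS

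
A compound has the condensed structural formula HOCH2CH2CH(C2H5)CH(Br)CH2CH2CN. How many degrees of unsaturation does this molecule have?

2

Atom tally by fragment:
  HOCH2CH2 → C:2 H:5 O:1
  CH(C2H5) → C:3 H:6
  CH(Br) → C:1 H:1 Br:1
  CH2 → C:1 H:2
  CH2CN → C:2 H:2 N:1
Element totals:
  C: 9
  H: 16
  Br: 1
  N: 1
  O: 1
Molecular formula: C9H16BrNO.
DoU = (2C + 2 + N − H − X) / 2 = (2·9 + 2 + 1 − 16 − 1) / 2 = 2.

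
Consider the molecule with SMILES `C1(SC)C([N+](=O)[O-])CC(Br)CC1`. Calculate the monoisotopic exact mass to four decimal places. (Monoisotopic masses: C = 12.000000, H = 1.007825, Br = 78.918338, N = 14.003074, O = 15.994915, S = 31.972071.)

Atom tally by fragment:
  cyclohexane ring core → C:6 H:12
  (− 3 ring H displaced by substituents)
  + SCH3 → C:1 H:3 S:1
  + NO2 → N:1 O:2
  + Br → Br:1
Element totals:
  C: 7
  H: 12
  Br: 1
  N: 1
  O: 2
  S: 1
Molecular formula: C7H12BrNO2S.
  M = 7(12.0) + 12(1.007825) + 78.918338 + 14.003074 + 2(15.994915) + 31.972071
    = 84.000000 + 12.093900 + 78.918338 + 14.003074 + 31.989830 + 31.972071 = 252.977213

252.9772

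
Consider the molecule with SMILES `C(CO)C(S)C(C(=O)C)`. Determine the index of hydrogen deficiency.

1

Atom tally by fragment:
  HOCH2CH2 → C:2 H:5 O:1
  CH(SH) → C:1 H:2 S:1
  CH2COCH3 → C:3 H:5 O:1
Element totals:
  C: 6
  H: 12
  O: 2
  S: 1
Molecular formula: C6H12O2S.
DoU = (2C + 2 + N − H − X) / 2 = (2·6 + 2 + 0 − 12 − 0) / 2 = 1.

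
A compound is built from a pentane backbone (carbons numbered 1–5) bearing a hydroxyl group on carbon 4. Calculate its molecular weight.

Atom tally by fragment:
  CH3 → C:1 H:3
  CH2 → C:1 H:2
  CH2 → C:1 H:2
  CH(OH) → C:1 H:2 O:1
  CH3 → C:1 H:3
Element totals:
  C: 5
  H: 12
  O: 1
Molecular formula: C5H12O.
  M = 5(12.011) + 12(1.008) + 15.999
    = 60.055 + 12.096 + 15.999 = 88.150

88.15 g/mol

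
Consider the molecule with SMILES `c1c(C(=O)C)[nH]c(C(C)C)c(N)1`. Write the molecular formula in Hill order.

C9H14N2O

Atom tally by fragment:
  pyrrole ring core → C:4 H:5 N:1
  (− 3 ring H displaced by substituents)
  + COCH3 → C:2 H:3 O:1
  + CH(CH3)2 → C:3 H:7
  + NH2 → N:1 H:2
Element totals:
  C: 9
  H: 14
  N: 2
  O: 1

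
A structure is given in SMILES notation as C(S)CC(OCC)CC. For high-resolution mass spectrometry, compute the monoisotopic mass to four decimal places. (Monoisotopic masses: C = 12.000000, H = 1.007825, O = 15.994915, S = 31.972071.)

Atom tally by fragment:
  HSCH2 → C:1 H:3 S:1
  CH2 → C:1 H:2
  CH(OC2H5) → C:3 H:6 O:1
  CH2 → C:1 H:2
  CH3 → C:1 H:3
Element totals:
  C: 7
  H: 16
  O: 1
  S: 1
Molecular formula: C7H16OS.
  M = 7(12.0) + 16(1.007825) + 15.994915 + 31.972071
    = 84.000000 + 16.125200 + 15.994915 + 31.972071 = 148.092186

148.0922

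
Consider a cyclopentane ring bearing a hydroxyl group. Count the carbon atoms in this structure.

Atom tally by fragment:
  cyclopentane ring core → C:5 H:10
  (− 1 ring H displaced by substituents)
  + OH → O:1 H:1
Element totals:
  C: 5
  H: 10
  O: 1

5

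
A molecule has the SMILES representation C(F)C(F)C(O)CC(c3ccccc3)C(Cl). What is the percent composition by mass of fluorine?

Atom tally by fragment:
  FCH2 → C:1 H:2 F:1
  CH(F) → C:1 H:1 F:1
  CH(OH) → C:1 H:2 O:1
  CH2 → C:1 H:2
  CH(C6H5) → C:7 H:6
  CH2Cl → C:1 H:2 Cl:1
Element totals:
  C: 12
  H: 15
  Cl: 1
  F: 2
  O: 1
Molecular formula: C12H15ClF2O.
Molar mass = 248.697 g/mol.
Mass from F: 2 × 18.998 = 37.996 g/mol.
%F = 37.996 / 248.697 × 100 = 15.28%.

15.28%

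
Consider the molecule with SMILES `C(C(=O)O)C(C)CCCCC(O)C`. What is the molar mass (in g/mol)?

Atom tally by fragment:
  HOOCCH2 → C:2 H:3 O:2
  CH(CH3) → C:2 H:4
  CH2 → C:1 H:2
  CH2 → C:1 H:2
  CH2 → C:1 H:2
  CH2 → C:1 H:2
  CH(OH) → C:1 H:2 O:1
  CH3 → C:1 H:3
Element totals:
  C: 10
  H: 20
  O: 3
Molecular formula: C10H20O3.
  M = 10(12.011) + 20(1.008) + 3(15.999)
    = 120.110 + 20.160 + 47.997 = 188.267

188.27 g/mol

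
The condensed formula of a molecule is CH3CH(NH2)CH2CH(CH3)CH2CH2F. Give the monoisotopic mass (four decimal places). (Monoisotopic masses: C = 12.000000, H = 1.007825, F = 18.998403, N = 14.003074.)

133.1267

Atom tally by fragment:
  CH3 → C:1 H:3
  CH(NH2) → C:1 H:3 N:1
  CH2 → C:1 H:2
  CH(CH3) → C:2 H:4
  CH2 → C:1 H:2
  CH2F → C:1 H:2 F:1
Element totals:
  C: 7
  H: 16
  F: 1
  N: 1
Molecular formula: C7H16FN.
  M = 7(12.0) + 16(1.007825) + 18.998403 + 14.003074
    = 84.000000 + 16.125200 + 18.998403 + 14.003074 = 133.126677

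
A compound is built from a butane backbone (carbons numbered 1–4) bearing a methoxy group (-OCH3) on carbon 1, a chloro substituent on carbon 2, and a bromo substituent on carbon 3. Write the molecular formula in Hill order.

Atom tally by fragment:
  CH3OCH2 → C:2 H:5 O:1
  CH(Cl) → C:1 H:1 Cl:1
  CH(Br) → C:1 H:1 Br:1
  CH3 → C:1 H:3
Element totals:
  C: 5
  H: 10
  Br: 1
  Cl: 1
  O: 1

C5H10BrClO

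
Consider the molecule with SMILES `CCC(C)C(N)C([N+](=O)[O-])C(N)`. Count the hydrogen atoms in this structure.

Atom tally by fragment:
  CH3 → C:1 H:3
  CH2 → C:1 H:2
  CH(CH3) → C:2 H:4
  CH(NH2) → C:1 H:3 N:1
  CH(NO2) → C:1 H:1 N:1 O:2
  CH2NH2 → C:1 H:4 N:1
Element totals:
  C: 7
  H: 17
  N: 3
  O: 2

17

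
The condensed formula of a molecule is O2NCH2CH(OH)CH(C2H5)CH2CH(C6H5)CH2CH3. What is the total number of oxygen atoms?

3

Atom tally by fragment:
  O2NCH2 → C:1 H:2 N:1 O:2
  CH(OH) → C:1 H:2 O:1
  CH(C2H5) → C:3 H:6
  CH2 → C:1 H:2
  CH(C6H5) → C:7 H:6
  CH2 → C:1 H:2
  CH3 → C:1 H:3
Element totals:
  C: 15
  H: 23
  N: 1
  O: 3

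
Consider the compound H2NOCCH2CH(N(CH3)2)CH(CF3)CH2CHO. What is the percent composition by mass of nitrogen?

Atom tally by fragment:
  H2NOCCH2 → C:2 H:4 O:1 N:1
  CH(N(CH3)2) → C:3 H:7 N:1
  CH(CF3) → C:2 H:1 F:3
  CH2CHO → C:2 H:3 O:1
Element totals:
  C: 9
  H: 15
  F: 3
  N: 2
  O: 2
Molecular formula: C9H15F3N2O2.
Molar mass = 240.225 g/mol.
Mass from N: 2 × 14.007 = 28.014 g/mol.
%N = 28.014 / 240.225 × 100 = 11.66%.

11.66%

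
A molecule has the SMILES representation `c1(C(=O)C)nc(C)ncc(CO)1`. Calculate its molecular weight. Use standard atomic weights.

166.18 g/mol

Atom tally by fragment:
  pyrimidine ring core → C:4 H:4 N:2
  (− 3 ring H displaced by substituents)
  + COCH3 → C:2 H:3 O:1
  + CH3 → C:1 H:3
  + CH2OH → C:1 H:3 O:1
Element totals:
  C: 8
  H: 10
  N: 2
  O: 2
Molecular formula: C8H10N2O2.
  M = 8(12.011) + 10(1.008) + 2(14.007) + 2(15.999)
    = 96.088 + 10.080 + 28.014 + 31.998 = 166.180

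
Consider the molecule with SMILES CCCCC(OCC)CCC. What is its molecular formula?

Atom tally by fragment:
  CH3 → C:1 H:3
  CH2 → C:1 H:2
  CH2 → C:1 H:2
  CH2 → C:1 H:2
  CH(OC2H5) → C:3 H:6 O:1
  CH2 → C:1 H:2
  CH2 → C:1 H:2
  CH3 → C:1 H:3
Element totals:
  C: 10
  H: 22
  O: 1

C10H22O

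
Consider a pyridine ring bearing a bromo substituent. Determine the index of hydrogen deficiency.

Atom tally by fragment:
  pyridine ring core → C:5 H:5 N:1
  (− 1 ring H displaced by substituents)
  + Br → Br:1
Element totals:
  C: 5
  H: 4
  Br: 1
  N: 1
Molecular formula: C5H4BrN.
DoU = (2C + 2 + N − H − X) / 2 = (2·5 + 2 + 1 − 4 − 1) / 2 = 4.

4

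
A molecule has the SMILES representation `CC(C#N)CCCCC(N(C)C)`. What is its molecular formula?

C10H20N2

Atom tally by fragment:
  CH3 → C:1 H:3
  CH(CN) → C:2 H:1 N:1
  CH2 → C:1 H:2
  CH2 → C:1 H:2
  CH2 → C:1 H:2
  CH2 → C:1 H:2
  CH2N(CH3)2 → C:3 H:8 N:1
Element totals:
  C: 10
  H: 20
  N: 2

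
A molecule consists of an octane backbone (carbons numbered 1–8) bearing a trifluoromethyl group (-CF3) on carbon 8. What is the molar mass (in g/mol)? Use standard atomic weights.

Atom tally by fragment:
  CH3 → C:1 H:3
  CH2 → C:1 H:2
  CH2 → C:1 H:2
  CH2 → C:1 H:2
  CH2 → C:1 H:2
  CH2 → C:1 H:2
  CH2 → C:1 H:2
  CH2CF3 → C:2 H:2 F:3
Element totals:
  C: 9
  H: 17
  F: 3
Molecular formula: C9H17F3.
  M = 9(12.011) + 17(1.008) + 3(18.998)
    = 108.099 + 17.136 + 56.994 = 182.229

182.23 g/mol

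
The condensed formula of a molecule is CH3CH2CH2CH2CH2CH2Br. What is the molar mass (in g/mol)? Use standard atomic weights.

Atom tally by fragment:
  CH3 → C:1 H:3
  CH2 → C:1 H:2
  CH2 → C:1 H:2
  CH2 → C:1 H:2
  CH2 → C:1 H:2
  CH2Br → C:1 H:2 Br:1
Element totals:
  C: 6
  H: 13
  Br: 1
Molecular formula: C6H13Br.
  M = 6(12.011) + 13(1.008) + 79.904
    = 72.066 + 13.104 + 79.904 = 165.074

165.07 g/mol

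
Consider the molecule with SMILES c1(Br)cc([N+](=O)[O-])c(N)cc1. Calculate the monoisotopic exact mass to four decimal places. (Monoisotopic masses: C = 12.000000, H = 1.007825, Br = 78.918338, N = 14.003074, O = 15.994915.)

Atom tally by fragment:
  benzene ring core → C:6 H:6
  (− 3 ring H displaced by substituents)
  + Br → Br:1
  + NO2 → N:1 O:2
  + NH2 → N:1 H:2
Element totals:
  C: 6
  H: 5
  Br: 1
  N: 2
  O: 2
Molecular formula: C6H5BrN2O2.
  M = 6(12.0) + 5(1.007825) + 78.918338 + 2(14.003074) + 2(15.994915)
    = 72.000000 + 5.039125 + 78.918338 + 28.006148 + 31.989830 = 215.953441

215.9534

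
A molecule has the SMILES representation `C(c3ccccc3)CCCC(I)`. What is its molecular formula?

C11H15I

Atom tally by fragment:
  C6H5CH2 → C:7 H:7
  CH2 → C:1 H:2
  CH2 → C:1 H:2
  CH2 → C:1 H:2
  CH2I → C:1 H:2 I:1
Element totals:
  C: 11
  H: 15
  I: 1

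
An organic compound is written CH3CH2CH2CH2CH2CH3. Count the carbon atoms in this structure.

6

Element totals:
  C: 6
  H: 14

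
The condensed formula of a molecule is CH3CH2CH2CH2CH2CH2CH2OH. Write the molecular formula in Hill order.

C7H16O

Atom tally by fragment:
  CH3 → C:1 H:3
  CH2 → C:1 H:2
  CH2 → C:1 H:2
  CH2 → C:1 H:2
  CH2 → C:1 H:2
  CH2 → C:1 H:2
  CH2OH → C:1 H:3 O:1
Element totals:
  C: 7
  H: 16
  O: 1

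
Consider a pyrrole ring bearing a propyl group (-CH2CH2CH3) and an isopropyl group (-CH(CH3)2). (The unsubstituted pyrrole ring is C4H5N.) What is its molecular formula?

Atom tally by fragment:
  pyrrole ring core → C:4 H:5 N:1
  (− 2 ring H displaced by substituents)
  + CH2CH2CH3 → C:3 H:7
  + CH(CH3)2 → C:3 H:7
Element totals:
  C: 10
  H: 17
  N: 1

C10H17N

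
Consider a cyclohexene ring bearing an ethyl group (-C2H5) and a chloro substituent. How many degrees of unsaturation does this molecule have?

Atom tally by fragment:
  cyclohexene ring core → C:6 H:10
  (− 2 ring H displaced by substituents)
  + C2H5 → C:2 H:5
  + Cl → Cl:1
Element totals:
  C: 8
  H: 13
  Cl: 1
Molecular formula: C8H13Cl.
DoU = (2C + 2 + N − H − X) / 2 = (2·8 + 2 + 0 − 13 − 1) / 2 = 2.

2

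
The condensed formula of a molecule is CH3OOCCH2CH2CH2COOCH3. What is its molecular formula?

Atom tally by fragment:
  CH3OOCCH2 → C:3 H:5 O:2
  CH2 → C:1 H:2
  CH2COOCH3 → C:3 H:5 O:2
Element totals:
  C: 7
  H: 12
  O: 4

C7H12O4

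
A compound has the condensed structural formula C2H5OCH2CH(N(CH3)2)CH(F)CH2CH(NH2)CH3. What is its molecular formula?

Atom tally by fragment:
  C2H5OCH2 → C:3 H:7 O:1
  CH(N(CH3)2) → C:3 H:7 N:1
  CH(F) → C:1 H:1 F:1
  CH2 → C:1 H:2
  CH(NH2) → C:1 H:3 N:1
  CH3 → C:1 H:3
Element totals:
  C: 10
  H: 23
  F: 1
  N: 2
  O: 1

C10H23FN2O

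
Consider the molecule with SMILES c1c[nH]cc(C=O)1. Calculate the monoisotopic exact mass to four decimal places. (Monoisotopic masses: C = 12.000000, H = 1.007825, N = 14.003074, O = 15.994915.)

95.0371

Atom tally by fragment:
  pyrrole ring core → C:4 H:5 N:1
  (− 1 ring H displaced by substituents)
  + CHO → C:1 H:1 O:1
Element totals:
  C: 5
  H: 5
  N: 1
  O: 1
Molecular formula: C5H5NO.
  M = 5(12.0) + 5(1.007825) + 14.003074 + 15.994915
    = 60.000000 + 5.039125 + 14.003074 + 15.994915 = 95.037114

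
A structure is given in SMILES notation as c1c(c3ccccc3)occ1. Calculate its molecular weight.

144.17 g/mol

Atom tally by fragment:
  furan ring core → C:4 H:4 O:1
  (− 1 ring H displaced by substituents)
  + C6H5 → C:6 H:5
Element totals:
  C: 10
  H: 8
  O: 1
Molecular formula: C10H8O.
  M = 10(12.011) + 8(1.008) + 15.999
    = 120.110 + 8.064 + 15.999 = 144.173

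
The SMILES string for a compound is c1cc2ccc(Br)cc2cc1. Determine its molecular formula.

C10H7Br

Atom tally by fragment:
  naphthalene ring system core → C:10 H:8
  (− 1 ring H displaced by substituents)
  + Br → Br:1
Element totals:
  C: 10
  H: 7
  Br: 1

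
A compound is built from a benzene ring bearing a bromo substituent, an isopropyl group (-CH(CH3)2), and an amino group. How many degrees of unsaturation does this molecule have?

Atom tally by fragment:
  benzene ring core → C:6 H:6
  (− 3 ring H displaced by substituents)
  + Br → Br:1
  + CH(CH3)2 → C:3 H:7
  + NH2 → N:1 H:2
Element totals:
  C: 9
  H: 12
  Br: 1
  N: 1
Molecular formula: C9H12BrN.
DoU = (2C + 2 + N − H − X) / 2 = (2·9 + 2 + 1 − 12 − 1) / 2 = 4.

4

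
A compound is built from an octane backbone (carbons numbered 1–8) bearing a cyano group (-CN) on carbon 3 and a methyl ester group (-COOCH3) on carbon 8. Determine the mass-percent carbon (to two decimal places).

66.97%

Atom tally by fragment:
  CH3 → C:1 H:3
  CH2 → C:1 H:2
  CH(CN) → C:2 H:1 N:1
  CH2 → C:1 H:2
  CH2 → C:1 H:2
  CH2 → C:1 H:2
  CH2 → C:1 H:2
  CH2COOCH3 → C:3 H:5 O:2
Element totals:
  C: 11
  H: 19
  N: 1
  O: 2
Molecular formula: C11H19NO2.
Molar mass = 197.278 g/mol.
Mass from C: 11 × 12.011 = 132.121 g/mol.
%C = 132.121 / 197.278 × 100 = 66.97%.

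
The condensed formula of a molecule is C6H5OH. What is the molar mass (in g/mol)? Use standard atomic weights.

94.11 g/mol

Atom tally by fragment:
  benzene ring core → C:6 H:6
  (− 1 ring H displaced by substituents)
  + OH → O:1 H:1
Element totals:
  C: 6
  H: 6
  O: 1
Molecular formula: C6H6O.
  M = 6(12.011) + 6(1.008) + 15.999
    = 72.066 + 6.048 + 15.999 = 94.113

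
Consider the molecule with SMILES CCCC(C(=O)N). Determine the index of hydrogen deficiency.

Atom tally by fragment:
  CH3 → C:1 H:3
  CH2 → C:1 H:2
  CH2 → C:1 H:2
  CH2CONH2 → C:2 H:4 O:1 N:1
Element totals:
  C: 5
  H: 11
  N: 1
  O: 1
Molecular formula: C5H11NO.
DoU = (2C + 2 + N − H − X) / 2 = (2·5 + 2 + 1 − 11 − 0) / 2 = 1.

1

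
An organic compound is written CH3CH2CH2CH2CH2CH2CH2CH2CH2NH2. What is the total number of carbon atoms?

Atom tally by fragment:
  CH3 → C:1 H:3
  CH2 → C:1 H:2
  CH2 → C:1 H:2
  CH2 → C:1 H:2
  CH2 → C:1 H:2
  CH2 → C:1 H:2
  CH2 → C:1 H:2
  CH2 → C:1 H:2
  CH2NH2 → C:1 H:4 N:1
Element totals:
  C: 9
  H: 21
  N: 1

9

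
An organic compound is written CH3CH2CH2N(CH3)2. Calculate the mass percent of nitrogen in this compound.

16.07%

Element totals:
  C: 5
  H: 13
  N: 1
Molecular formula: C5H13N.
Molar mass = 87.166 g/mol.
Mass from N: 1 × 14.007 = 14.007 g/mol.
%N = 14.007 / 87.166 × 100 = 16.07%.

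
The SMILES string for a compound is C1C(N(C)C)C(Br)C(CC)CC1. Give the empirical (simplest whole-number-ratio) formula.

C10H20BrN

Atom tally by fragment:
  cyclohexane ring core → C:6 H:12
  (− 3 ring H displaced by substituents)
  + N(CH3)2 → N:1 C:2 H:6
  + Br → Br:1
  + C2H5 → C:2 H:5
Element totals:
  C: 10
  H: 20
  Br: 1
  N: 1
Molecular formula: C10H20BrN.
gcd of subscripts (1, 10, 20, 1) = 1, so the empirical formula equals the molecular formula.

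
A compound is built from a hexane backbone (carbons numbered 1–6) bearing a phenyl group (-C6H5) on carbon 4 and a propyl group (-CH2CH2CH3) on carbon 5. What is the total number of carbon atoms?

Atom tally by fragment:
  CH3 → C:1 H:3
  CH2 → C:1 H:2
  CH2 → C:1 H:2
  CH(C6H5) → C:7 H:6
  CH(CH2CH2CH3) → C:4 H:8
  CH3 → C:1 H:3
Element totals:
  C: 15
  H: 24

15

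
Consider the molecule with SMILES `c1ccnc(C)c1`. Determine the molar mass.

93.13 g/mol

Atom tally by fragment:
  pyridine ring core → C:5 H:5 N:1
  (− 1 ring H displaced by substituents)
  + CH3 → C:1 H:3
Element totals:
  C: 6
  H: 7
  N: 1
Molecular formula: C6H7N.
  M = 6(12.011) + 7(1.008) + 14.007
    = 72.066 + 7.056 + 14.007 = 93.129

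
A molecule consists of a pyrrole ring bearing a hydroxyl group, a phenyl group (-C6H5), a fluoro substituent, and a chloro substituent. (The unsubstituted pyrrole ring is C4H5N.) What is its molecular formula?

Atom tally by fragment:
  pyrrole ring core → C:4 H:5 N:1
  (− 4 ring H displaced by substituents)
  + OH → O:1 H:1
  + C6H5 → C:6 H:5
  + F → F:1
  + Cl → Cl:1
Element totals:
  C: 10
  H: 7
  Cl: 1
  F: 1
  N: 1
  O: 1

C10H7ClFNO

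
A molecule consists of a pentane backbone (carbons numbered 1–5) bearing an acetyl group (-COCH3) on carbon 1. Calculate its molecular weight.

114.19 g/mol

Atom tally by fragment:
  CH3COCH2 → C:3 H:5 O:1
  CH2 → C:1 H:2
  CH2 → C:1 H:2
  CH2 → C:1 H:2
  CH3 → C:1 H:3
Element totals:
  C: 7
  H: 14
  O: 1
Molecular formula: C7H14O.
  M = 7(12.011) + 14(1.008) + 15.999
    = 84.077 + 14.112 + 15.999 = 114.188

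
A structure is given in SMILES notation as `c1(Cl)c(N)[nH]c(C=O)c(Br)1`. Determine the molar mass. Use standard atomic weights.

223.45 g/mol

Atom tally by fragment:
  pyrrole ring core → C:4 H:5 N:1
  (− 4 ring H displaced by substituents)
  + Cl → Cl:1
  + NH2 → N:1 H:2
  + CHO → C:1 H:1 O:1
  + Br → Br:1
Element totals:
  C: 5
  H: 4
  Br: 1
  Cl: 1
  N: 2
  O: 1
Molecular formula: C5H4BrClN2O.
  M = 5(12.011) + 4(1.008) + 79.904 + 35.45 + 2(14.007) + 15.999
    = 60.055 + 4.032 + 79.904 + 35.450 + 28.014 + 15.999 = 223.454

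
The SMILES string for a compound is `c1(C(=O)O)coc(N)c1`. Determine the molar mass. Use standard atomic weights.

Atom tally by fragment:
  furan ring core → C:4 H:4 O:1
  (− 2 ring H displaced by substituents)
  + COOH → C:1 H:1 O:2
  + NH2 → N:1 H:2
Element totals:
  C: 5
  H: 5
  N: 1
  O: 3
Molecular formula: C5H5NO3.
  M = 5(12.011) + 5(1.008) + 14.007 + 3(15.999)
    = 60.055 + 5.040 + 14.007 + 47.997 = 127.099

127.10 g/mol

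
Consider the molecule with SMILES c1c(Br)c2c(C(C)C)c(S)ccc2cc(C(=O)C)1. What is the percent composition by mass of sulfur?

9.92%

Atom tally by fragment:
  naphthalene ring system core → C:10 H:8
  (− 4 ring H displaced by substituents)
  + Br → Br:1
  + CH(CH3)2 → C:3 H:7
  + SH → S:1 H:1
  + COCH3 → C:2 H:3 O:1
Element totals:
  C: 15
  H: 15
  Br: 1
  O: 1
  S: 1
Molecular formula: C15H15BrOS.
Molar mass = 323.248 g/mol.
Mass from S: 1 × 32.06 = 32.060 g/mol.
%S = 32.060 / 323.248 × 100 = 9.92%.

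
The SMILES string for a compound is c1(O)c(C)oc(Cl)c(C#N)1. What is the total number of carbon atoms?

Atom tally by fragment:
  furan ring core → C:4 H:4 O:1
  (− 4 ring H displaced by substituents)
  + OH → O:1 H:1
  + CH3 → C:1 H:3
  + Cl → Cl:1
  + CN → C:1 N:1
Element totals:
  C: 6
  H: 4
  Cl: 1
  N: 1
  O: 2

6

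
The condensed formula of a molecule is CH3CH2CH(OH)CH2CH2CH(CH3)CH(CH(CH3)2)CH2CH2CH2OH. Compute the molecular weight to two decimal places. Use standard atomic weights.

Atom tally by fragment:
  CH3 → C:1 H:3
  CH2 → C:1 H:2
  CH(OH) → C:1 H:2 O:1
  CH2 → C:1 H:2
  CH2 → C:1 H:2
  CH(CH3) → C:2 H:4
  CH(CH(CH3)2) → C:4 H:8
  CH2 → C:1 H:2
  CH2CH2OH → C:2 H:5 O:1
Element totals:
  C: 14
  H: 30
  O: 2
Molecular formula: C14H30O2.
  M = 14(12.011) + 30(1.008) + 2(15.999)
    = 168.154 + 30.240 + 31.998 = 230.392

230.39 g/mol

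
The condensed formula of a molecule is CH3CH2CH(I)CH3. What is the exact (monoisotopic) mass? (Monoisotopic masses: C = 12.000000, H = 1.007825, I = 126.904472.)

Atom tally by fragment:
  CH3 → C:1 H:3
  CH2 → C:1 H:2
  CH(I) → C:1 H:1 I:1
  CH3 → C:1 H:3
Element totals:
  C: 4
  H: 9
  I: 1
Molecular formula: C4H9I.
  M = 4(12.0) + 9(1.007825) + 126.904472
    = 48.000000 + 9.070425 + 126.904472 = 183.974897

183.9749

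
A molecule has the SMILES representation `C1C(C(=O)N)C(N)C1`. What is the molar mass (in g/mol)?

114.15 g/mol

Atom tally by fragment:
  cyclobutane ring core → C:4 H:8
  (− 2 ring H displaced by substituents)
  + CONH2 → C:1 H:2 O:1 N:1
  + NH2 → N:1 H:2
Element totals:
  C: 5
  H: 10
  N: 2
  O: 1
Molecular formula: C5H10N2O.
  M = 5(12.011) + 10(1.008) + 2(14.007) + 15.999
    = 60.055 + 10.080 + 28.014 + 15.999 = 114.148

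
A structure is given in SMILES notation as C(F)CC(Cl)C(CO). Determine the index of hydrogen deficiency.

Atom tally by fragment:
  FCH2 → C:1 H:2 F:1
  CH2 → C:1 H:2
  CH(Cl) → C:1 H:1 Cl:1
  CH2CH2OH → C:2 H:5 O:1
Element totals:
  C: 5
  H: 10
  Cl: 1
  F: 1
  O: 1
Molecular formula: C5H10ClFO.
DoU = (2C + 2 + N − H − X) / 2 = (2·5 + 2 + 0 − 10 − 2) / 2 = 0.

0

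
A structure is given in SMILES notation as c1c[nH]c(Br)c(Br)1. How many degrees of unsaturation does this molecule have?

Atom tally by fragment:
  pyrrole ring core → C:4 H:5 N:1
  (− 2 ring H displaced by substituents)
  + Br → Br:1
  + Br → Br:1
Element totals:
  C: 4
  H: 3
  Br: 2
  N: 1
Molecular formula: C4H3Br2N.
DoU = (2C + 2 + N − H − X) / 2 = (2·4 + 2 + 1 − 3 − 2) / 2 = 3.

3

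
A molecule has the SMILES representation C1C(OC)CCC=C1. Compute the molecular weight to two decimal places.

Atom tally by fragment:
  cyclohexene ring core → C:6 H:10
  (− 1 ring H displaced by substituents)
  + OCH3 → C:1 H:3 O:1
Element totals:
  C: 7
  H: 12
  O: 1
Molecular formula: C7H12O.
  M = 7(12.011) + 12(1.008) + 15.999
    = 84.077 + 12.096 + 15.999 = 112.172

112.17 g/mol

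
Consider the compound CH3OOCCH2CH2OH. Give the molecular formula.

Element totals:
  C: 4
  H: 8
  O: 3

C4H8O3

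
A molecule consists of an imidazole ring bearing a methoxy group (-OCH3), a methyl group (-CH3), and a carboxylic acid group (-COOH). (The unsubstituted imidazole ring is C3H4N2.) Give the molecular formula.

Atom tally by fragment:
  imidazole ring core → C:3 H:4 N:2
  (− 3 ring H displaced by substituents)
  + OCH3 → C:1 H:3 O:1
  + CH3 → C:1 H:3
  + COOH → C:1 H:1 O:2
Element totals:
  C: 6
  H: 8
  N: 2
  O: 3

C6H8N2O3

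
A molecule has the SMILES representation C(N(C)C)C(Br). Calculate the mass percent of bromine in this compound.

52.56%

Atom tally by fragment:
  (CH3)2NCH2 → C:3 H:8 N:1
  CH2Br → C:1 H:2 Br:1
Element totals:
  C: 4
  H: 10
  Br: 1
  N: 1
Molecular formula: C4H10BrN.
Molar mass = 152.035 g/mol.
Mass from Br: 1 × 79.904 = 79.904 g/mol.
%Br = 79.904 / 152.035 × 100 = 52.56%.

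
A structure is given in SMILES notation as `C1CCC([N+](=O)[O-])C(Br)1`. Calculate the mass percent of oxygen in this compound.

Atom tally by fragment:
  cyclopentane ring core → C:5 H:10
  (− 2 ring H displaced by substituents)
  + NO2 → N:1 O:2
  + Br → Br:1
Element totals:
  C: 5
  H: 8
  Br: 1
  N: 1
  O: 2
Molecular formula: C5H8BrNO2.
Molar mass = 194.028 g/mol.
Mass from O: 2 × 15.999 = 31.998 g/mol.
%O = 31.998 / 194.028 × 100 = 16.49%.

16.49%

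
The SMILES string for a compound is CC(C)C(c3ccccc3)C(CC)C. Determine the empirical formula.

Atom tally by fragment:
  CH3 → C:1 H:3
  CH(CH3) → C:2 H:4
  CH(C6H5) → C:7 H:6
  CH(C2H5) → C:3 H:6
  CH3 → C:1 H:3
Element totals:
  C: 14
  H: 22
Molecular formula: C14H22.
gcd of subscripts = 2; dividing each by 2:
  C: 14/2 = 7
  H: 22/2 = 11

C7H11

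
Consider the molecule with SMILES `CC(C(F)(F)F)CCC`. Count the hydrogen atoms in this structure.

Atom tally by fragment:
  CH3 → C:1 H:3
  CH(CF3) → C:2 H:1 F:3
  CH2 → C:1 H:2
  CH2 → C:1 H:2
  CH3 → C:1 H:3
Element totals:
  C: 6
  H: 11
  F: 3

11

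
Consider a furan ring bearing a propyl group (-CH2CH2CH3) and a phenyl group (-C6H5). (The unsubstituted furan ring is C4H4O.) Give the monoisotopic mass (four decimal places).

186.1045

Atom tally by fragment:
  furan ring core → C:4 H:4 O:1
  (− 2 ring H displaced by substituents)
  + CH2CH2CH3 → C:3 H:7
  + C6H5 → C:6 H:5
Element totals:
  C: 13
  H: 14
  O: 1
Molecular formula: C13H14O.
  M = 13(12.0) + 14(1.007825) + 15.994915
    = 156.000000 + 14.109550 + 15.994915 = 186.104465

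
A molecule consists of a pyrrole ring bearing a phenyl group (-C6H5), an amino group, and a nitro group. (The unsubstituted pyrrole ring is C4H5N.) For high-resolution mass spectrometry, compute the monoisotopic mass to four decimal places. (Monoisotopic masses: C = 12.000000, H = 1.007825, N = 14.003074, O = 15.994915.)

203.0695

Atom tally by fragment:
  pyrrole ring core → C:4 H:5 N:1
  (− 3 ring H displaced by substituents)
  + C6H5 → C:6 H:5
  + NH2 → N:1 H:2
  + NO2 → N:1 O:2
Element totals:
  C: 10
  H: 9
  N: 3
  O: 2
Molecular formula: C10H9N3O2.
  M = 10(12.0) + 9(1.007825) + 3(14.003074) + 2(15.994915)
    = 120.000000 + 9.070425 + 42.009222 + 31.989830 = 203.069477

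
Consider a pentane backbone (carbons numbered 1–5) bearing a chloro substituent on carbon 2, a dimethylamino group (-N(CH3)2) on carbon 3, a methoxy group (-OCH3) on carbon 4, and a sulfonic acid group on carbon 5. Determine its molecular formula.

C8H18ClNO4S

Atom tally by fragment:
  CH3 → C:1 H:3
  CH(Cl) → C:1 H:1 Cl:1
  CH(N(CH3)2) → C:3 H:7 N:1
  CH(OCH3) → C:2 H:4 O:1
  CH2SO3H → C:1 H:3 S:1 O:3
Element totals:
  C: 8
  H: 18
  Cl: 1
  N: 1
  O: 4
  S: 1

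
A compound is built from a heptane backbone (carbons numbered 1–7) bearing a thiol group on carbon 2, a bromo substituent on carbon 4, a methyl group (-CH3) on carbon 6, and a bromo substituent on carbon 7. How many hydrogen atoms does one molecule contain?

16

Atom tally by fragment:
  CH3 → C:1 H:3
  CH(SH) → C:1 H:2 S:1
  CH2 → C:1 H:2
  CH(Br) → C:1 H:1 Br:1
  CH2 → C:1 H:2
  CH(CH3) → C:2 H:4
  CH2Br → C:1 H:2 Br:1
Element totals:
  C: 8
  H: 16
  Br: 2
  S: 1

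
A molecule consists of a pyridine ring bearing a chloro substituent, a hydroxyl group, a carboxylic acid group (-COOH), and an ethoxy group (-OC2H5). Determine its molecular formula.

C8H8ClNO4

Atom tally by fragment:
  pyridine ring core → C:5 H:5 N:1
  (− 4 ring H displaced by substituents)
  + Cl → Cl:1
  + OH → O:1 H:1
  + COOH → C:1 H:1 O:2
  + OC2H5 → C:2 H:5 O:1
Element totals:
  C: 8
  H: 8
  Cl: 1
  N: 1
  O: 4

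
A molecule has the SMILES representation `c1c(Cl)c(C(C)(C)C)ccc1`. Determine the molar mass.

168.66 g/mol

Atom tally by fragment:
  benzene ring core → C:6 H:6
  (− 2 ring H displaced by substituents)
  + Cl → Cl:1
  + C(CH3)3 → C:4 H:9
Element totals:
  C: 10
  H: 13
  Cl: 1
Molecular formula: C10H13Cl.
  M = 10(12.011) + 13(1.008) + 35.45
    = 120.110 + 13.104 + 35.450 = 168.664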